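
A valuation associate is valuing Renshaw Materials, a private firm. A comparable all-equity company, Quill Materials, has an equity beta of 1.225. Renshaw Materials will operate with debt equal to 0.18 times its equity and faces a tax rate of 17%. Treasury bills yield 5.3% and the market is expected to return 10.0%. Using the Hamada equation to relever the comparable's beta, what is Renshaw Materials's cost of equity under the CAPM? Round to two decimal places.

β_L = β_U × [1 + (1 − t)(D/E)] = 1.225 × [1 + (1 − 0.17) × 0.18]
    = 1.225 × [1 + 0.83 × 0.18] = 1.225 × 1.1494 = 1.4080
MRP = 10.0% − 5.3% = 4.70%
E(R) = R_f + β_L × MRP = 5.3% + 1.4080 × 4.7% = 11.92%

11.92%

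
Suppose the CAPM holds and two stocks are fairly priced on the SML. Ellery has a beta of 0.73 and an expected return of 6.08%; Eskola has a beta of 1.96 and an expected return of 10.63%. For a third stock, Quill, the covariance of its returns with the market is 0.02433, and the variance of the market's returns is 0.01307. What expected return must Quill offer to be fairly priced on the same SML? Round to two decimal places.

10.27%

MRP = (10.63% − 6.08%) / (1.96 − 0.73) = 3.6992%
R_f = 6.08% − 0.73 × 3.6992% = 3.3796%
β_Quill = Cov / Var(R_m) = 0.02433 / 0.01307 = 1.8615
E(R_Quill) = R_f + β × MRP = 3.3796% + 1.8615 × 3.6992% = 10.27%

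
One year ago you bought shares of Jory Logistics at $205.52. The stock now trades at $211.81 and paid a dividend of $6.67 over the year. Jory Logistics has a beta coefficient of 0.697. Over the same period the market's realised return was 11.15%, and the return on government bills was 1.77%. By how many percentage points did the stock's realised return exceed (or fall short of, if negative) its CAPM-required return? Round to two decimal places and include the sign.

Realised HPR = (P1 + D1 − P0) / P0 = (211.81 + 6.67 − 205.52) / 205.52 = 12.96 / 205.52 = 6.3060%
MRP = 11.15% − 1.77% = 9.38%
CAPM required = R_f + β·MRP = 1.77% + 0.697 × 9.38% = 8.30786%
α = realised − required = 6.3060% − 8.30786% = -2.00%

-2.00%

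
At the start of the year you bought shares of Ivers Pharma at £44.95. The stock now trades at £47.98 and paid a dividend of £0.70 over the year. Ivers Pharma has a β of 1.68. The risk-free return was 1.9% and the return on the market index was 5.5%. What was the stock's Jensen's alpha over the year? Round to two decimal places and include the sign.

+0.35%

Realised HPR = (P1 + D1 − P0) / P0 = (47.98 + 0.70 − 44.95) / 44.95 = 3.73 / 44.95 = 8.2981%
MRP = 5.5% − 1.9% = 3.60%
CAPM required = R_f + β·MRP = 1.9% + 1.68 × 3.6% = 7.9480%
α = realised − required = 8.2981% − 7.9480% = +0.35%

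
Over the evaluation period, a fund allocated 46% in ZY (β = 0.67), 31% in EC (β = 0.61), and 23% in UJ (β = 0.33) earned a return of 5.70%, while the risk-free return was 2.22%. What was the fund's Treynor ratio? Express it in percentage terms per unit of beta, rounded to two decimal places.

6.07%

β_P = 0.46×0.67 + 0.31×0.61 + 0.23×0.33 = 0.5732
Treynor = (R_P − R_f) / β_P = (5.70% − 2.22%) / 0.5732 = 3.48% / 0.5732 = 6.07%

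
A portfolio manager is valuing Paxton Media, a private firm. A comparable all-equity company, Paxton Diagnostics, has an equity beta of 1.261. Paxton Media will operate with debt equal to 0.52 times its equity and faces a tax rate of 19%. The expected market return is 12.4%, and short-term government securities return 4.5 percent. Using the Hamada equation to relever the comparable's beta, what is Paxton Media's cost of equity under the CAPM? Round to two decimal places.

β_L = β_U × [1 + (1 − t)(D/E)] = 1.261 × [1 + (1 − 0.19) × 0.52]
    = 1.261 × [1 + 0.81 × 0.52] = 1.261 × 1.4212 = 1.7921
MRP = 12.4% − 4.5% = 7.90%
E(R) = R_f + β_L × MRP = 4.5% + 1.7921 × 7.9% = 18.66%

18.66%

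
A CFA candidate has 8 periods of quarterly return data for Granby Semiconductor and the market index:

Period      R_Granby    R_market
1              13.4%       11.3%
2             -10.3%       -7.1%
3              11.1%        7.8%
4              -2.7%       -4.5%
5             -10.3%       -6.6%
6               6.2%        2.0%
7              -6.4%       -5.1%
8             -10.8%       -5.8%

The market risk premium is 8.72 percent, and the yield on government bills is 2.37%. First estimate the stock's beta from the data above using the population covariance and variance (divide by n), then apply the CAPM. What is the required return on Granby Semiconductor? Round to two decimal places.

14.27%

Mean R_i = (13.4 − 10.3 + 11.1 − 2.7 − 10.3 + 6.2 − 6.4 − 10.8) / 8 = -1.2250%
Mean R_m = (11.3 − 7.1 + 7.8 − 4.5 − 6.6 + 2.0 − 5.1 − 5.8) / 8 = -1.0000%
Σ(R_i − R̄_i)(R_m − R̄_m) = 489.1400  ⇒  Cov = 489.1400 / 8 = 61.1425
Σ(R_m − R̄_m)² = 358.4000  ⇒  Var(R_m) = 358.4000 / 8 = 44.8000
β = Cov / Var(R_m) = 61.1425 / 44.8000 = 1.3648
E(R) = R_f + β × MRP = 2.37% + 1.3648 × 8.72% = 14.27%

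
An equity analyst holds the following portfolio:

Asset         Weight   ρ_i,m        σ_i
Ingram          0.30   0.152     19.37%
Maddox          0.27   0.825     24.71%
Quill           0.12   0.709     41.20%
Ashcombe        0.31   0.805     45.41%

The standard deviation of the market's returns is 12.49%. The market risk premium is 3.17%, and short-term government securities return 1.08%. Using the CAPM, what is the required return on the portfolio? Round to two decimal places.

6.47%

β_Ingram = 0.152 × 19.37% / 12.49% = 0.2357
β_Maddox = 0.825 × 24.71% / 12.49% = 1.6322
β_Quill = 0.709 × 41.20% / 12.49% = 2.3387
β_Ashcombe = 0.805 × 45.41% / 12.49% = 2.9267
β_P = Σ w_i β_i = 0.30×0.2357 + 0.27×1.6322 + 0.12×2.3387 + 0.31×2.9267 = 1.6993
E(R_P) = R_f + β_P × MRP = 1.08% + 1.6993 × 3.17% = 6.47%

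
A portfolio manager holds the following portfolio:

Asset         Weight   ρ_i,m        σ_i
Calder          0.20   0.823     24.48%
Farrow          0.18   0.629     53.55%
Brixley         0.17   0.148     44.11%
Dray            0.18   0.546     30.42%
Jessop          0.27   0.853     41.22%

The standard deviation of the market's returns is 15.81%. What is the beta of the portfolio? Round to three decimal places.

β_Calder = 0.823 × 24.48% / 15.81% = 1.2743
β_Farrow = 0.629 × 53.55% / 15.81% = 2.1305
β_Brixley = 0.148 × 44.11% / 15.81% = 0.4129
β_Dray = 0.546 × 30.42% / 15.81% = 1.0506
β_Jessop = 0.853 × 41.22% / 15.81% = 2.2240
β_P = Σ w_i β_i = 0.20×1.2743 + 0.18×2.1305 + 0.17×0.4129 + 0.18×1.0506 + 0.27×2.2240 = 1.4981

1.498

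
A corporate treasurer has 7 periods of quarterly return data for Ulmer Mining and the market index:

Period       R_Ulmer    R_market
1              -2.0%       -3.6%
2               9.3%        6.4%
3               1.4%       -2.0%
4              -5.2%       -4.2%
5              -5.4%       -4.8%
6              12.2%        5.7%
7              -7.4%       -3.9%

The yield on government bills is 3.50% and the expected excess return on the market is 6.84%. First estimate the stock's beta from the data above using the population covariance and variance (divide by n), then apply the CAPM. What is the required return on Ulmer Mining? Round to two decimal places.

13.86%

Mean R_i = (-2.0 + 9.3 + 1.4 − 5.2 − 5.4 + 12.2 − 7.4) / 7 = 0.4143%
Mean R_m = (-3.6 + 6.4 − 2.0 − 4.2 − 4.8 + 5.7 − 3.9) / 7 = -0.9143%
Σ(R_i − R̄_i)(R_m − R̄_m) = 212.7314  ⇒  Cov = 212.7314 / 7 = 30.3902
Σ(R_m − R̄_m)² = 140.4486  ⇒  Var(R_m) = 140.4486 / 7 = 20.0641
β = Cov / Var(R_m) = 30.3902 / 20.0641 = 1.5147
E(R) = R_f + β × MRP = 3.50% + 1.5147 × 6.84% = 13.86%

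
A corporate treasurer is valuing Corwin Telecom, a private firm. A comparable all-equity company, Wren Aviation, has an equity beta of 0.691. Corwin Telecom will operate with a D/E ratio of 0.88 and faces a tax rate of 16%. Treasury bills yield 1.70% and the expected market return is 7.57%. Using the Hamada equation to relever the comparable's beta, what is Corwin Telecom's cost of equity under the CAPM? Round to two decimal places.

8.75%

β_L = β_U × [1 + (1 − t)(D/E)] = 0.691 × [1 + (1 − 0.16) × 0.88]
    = 0.691 × [1 + 0.84 × 0.88] = 0.691 × 1.7392 = 1.2018
MRP = 7.57% − 1.70% = 5.87%
E(R) = R_f + β_L × MRP = 1.70% + 1.2018 × 5.87% = 8.75%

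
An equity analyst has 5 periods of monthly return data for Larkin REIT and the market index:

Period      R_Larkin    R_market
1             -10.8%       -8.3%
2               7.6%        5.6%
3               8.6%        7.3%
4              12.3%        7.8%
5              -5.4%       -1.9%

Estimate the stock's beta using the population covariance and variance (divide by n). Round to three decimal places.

1.405

Mean R_i = (-10.8 + 7.6 + 8.6 + 12.3 − 5.4) / 5 = 2.4600%
Mean R_m = (-8.3 + 5.6 + 7.3 + 7.8 − 1.9) / 5 = 2.1000%
Σ(R_i − R̄_i)(R_m − R̄_m) = 275.3500  ⇒  Cov = 275.3500 / 5 = 55.0700
Σ(R_m − R̄_m)² = 195.9400  ⇒  Var(R_m) = 195.9400 / 5 = 39.1880
β = Cov / Var(R_m) = 55.0700 / 39.1880 = 1.4053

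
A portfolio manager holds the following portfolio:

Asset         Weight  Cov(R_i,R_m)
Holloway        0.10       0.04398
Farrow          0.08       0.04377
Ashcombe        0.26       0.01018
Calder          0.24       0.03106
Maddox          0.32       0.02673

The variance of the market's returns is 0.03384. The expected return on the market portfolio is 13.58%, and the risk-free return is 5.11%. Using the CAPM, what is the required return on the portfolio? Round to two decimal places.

β_Holloway = 0.04398 / 0.03384 = 1.2996
β_Farrow = 0.04377 / 0.03384 = 1.2934
β_Ashcombe = 0.01018 / 0.03384 = 0.3008
β_Calder = 0.03106 / 0.03384 = 0.9178
β_Maddox = 0.02673 / 0.03384 = 0.7899
β_P = Σ w_i β_i = 0.10×1.2996 + 0.08×1.2934 + 0.26×0.3008 + 0.24×0.9178 + 0.32×0.7899 = 0.7847
MRP = 13.58% − 5.11% = 8.47%
E(R_P) = R_f + β_P × MRP = 5.11% + 0.7847 × 8.47% = 11.76%

11.76%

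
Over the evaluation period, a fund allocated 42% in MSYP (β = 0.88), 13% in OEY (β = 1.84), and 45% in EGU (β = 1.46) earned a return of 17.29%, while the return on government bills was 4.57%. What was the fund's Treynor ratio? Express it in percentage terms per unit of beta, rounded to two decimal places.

β_P = 0.42×0.88 + 0.13×1.84 + 0.45×1.46 = 1.2658
Treynor = (R_P − R_f) / β_P = (17.29% − 4.57%) / 1.2658 = 12.72% / 1.2658 = 10.05%

10.05%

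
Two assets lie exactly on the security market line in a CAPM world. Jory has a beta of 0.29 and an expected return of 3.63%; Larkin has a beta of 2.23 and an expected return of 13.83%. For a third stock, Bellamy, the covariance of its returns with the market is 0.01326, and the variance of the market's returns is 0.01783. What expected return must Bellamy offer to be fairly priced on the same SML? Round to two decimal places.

6.02%

MRP = (13.83% − 3.63%) / (2.23 − 0.29) = 5.2577%
R_f = 3.63% − 0.29 × 5.2577% = 2.1053%
β_Bellamy = Cov / Var(R_m) = 0.01326 / 0.01783 = 0.7437
E(R_Bellamy) = R_f + β × MRP = 2.1053% + 0.7437 × 5.2577% = 6.02%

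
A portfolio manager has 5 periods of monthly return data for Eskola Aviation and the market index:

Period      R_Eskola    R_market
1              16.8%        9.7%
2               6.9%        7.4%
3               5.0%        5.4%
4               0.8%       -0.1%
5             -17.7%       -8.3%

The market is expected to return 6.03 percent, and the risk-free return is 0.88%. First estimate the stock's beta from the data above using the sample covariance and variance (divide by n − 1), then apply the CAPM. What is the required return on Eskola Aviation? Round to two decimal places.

Mean R_i = (16.8 + 6.9 + 5.0 + 0.8 − 17.7) / 5 = 2.3600%
Mean R_m = (9.7 + 7.4 + 5.4 − 0.1 − 8.3) / 5 = 2.8200%
Σ(R_i − R̄_i)(R_m − R̄_m) = 354.5740  ⇒  Cov = 354.5740 / 4 = 88.6435
Σ(R_m − R̄_m)² = 207.1480  ⇒  Var(R_m) = 207.1480 / 4 = 51.7870
β = Cov / Var(R_m) = 88.6435 / 51.7870 = 1.7117
MRP = 6.03% − 0.88% = 5.15%
E(R) = R_f + β × MRP = 0.88% + 1.7117 × 5.15% = 9.70%

9.70%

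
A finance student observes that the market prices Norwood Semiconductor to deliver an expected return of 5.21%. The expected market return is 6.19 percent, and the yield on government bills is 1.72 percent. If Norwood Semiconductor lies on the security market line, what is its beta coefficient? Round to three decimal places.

MRP = 6.19% − 1.72% = 4.47%
β = (E(R) − R_f) / MRP = (5.21% − 1.72%) / 4.47% = 3.49% / 4.47% = 0.781

0.781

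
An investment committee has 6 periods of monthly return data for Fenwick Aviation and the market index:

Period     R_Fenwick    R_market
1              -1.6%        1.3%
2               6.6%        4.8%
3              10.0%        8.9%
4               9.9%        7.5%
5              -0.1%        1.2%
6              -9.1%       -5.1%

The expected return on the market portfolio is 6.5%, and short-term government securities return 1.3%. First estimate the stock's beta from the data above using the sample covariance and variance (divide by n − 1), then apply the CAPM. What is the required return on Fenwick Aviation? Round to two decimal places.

8.92%

Mean R_i = (-1.6 + 6.6 + 10.0 + 9.9 − 0.1 − 9.1) / 6 = 2.6167%
Mean R_m = (1.3 + 4.8 + 8.9 + 7.5 + 1.2 − 5.1) / 6 = 3.1000%
Σ(R_i − R̄_i)(R_m − R̄_m) = 190.4700  ⇒  Cov = 190.4700 / 5 = 38.0940
Σ(R_m − R̄_m)² = 129.9800  ⇒  Var(R_m) = 129.9800 / 5 = 25.9960
β = Cov / Var(R_m) = 38.0940 / 25.9960 = 1.4654
MRP = 6.5% − 1.3% = 5.20%
E(R) = R_f + β × MRP = 1.3% + 1.4654 × 5.2% = 8.92%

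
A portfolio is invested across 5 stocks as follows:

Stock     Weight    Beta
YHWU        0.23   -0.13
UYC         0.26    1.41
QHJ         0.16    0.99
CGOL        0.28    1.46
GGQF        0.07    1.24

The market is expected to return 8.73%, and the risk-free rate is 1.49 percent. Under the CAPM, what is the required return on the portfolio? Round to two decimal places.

β_P = Σ w_i β_i = 0.23×-0.13 + 0.26×1.41 + 0.16×0.99 + 0.28×1.46 + 0.07×1.24 = 0.9907
MRP = 8.73% − 1.49% = 7.24%
E(R_P) = R_f + β_P × MRP = 1.49% + 0.9907 × 7.24% = 8.66%

8.66%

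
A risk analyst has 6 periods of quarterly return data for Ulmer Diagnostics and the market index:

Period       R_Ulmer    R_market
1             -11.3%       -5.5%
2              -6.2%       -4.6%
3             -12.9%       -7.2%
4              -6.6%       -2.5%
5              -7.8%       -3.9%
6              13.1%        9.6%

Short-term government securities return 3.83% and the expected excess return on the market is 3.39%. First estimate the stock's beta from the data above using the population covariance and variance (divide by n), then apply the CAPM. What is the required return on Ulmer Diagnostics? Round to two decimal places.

9.03%

Mean R_i = (-11.3 − 6.2 − 12.9 − 6.6 − 7.8 + 13.1) / 6 = -5.2833%
Mean R_m = (-5.5 − 4.6 − 7.2 − 2.5 − 3.9 + 9.6) / 6 = -2.3500%
Σ(R_i − R̄_i)(R_m − R̄_m) = 281.7350  ⇒  Cov = 281.7350 / 6 = 46.9558
Σ(R_m − R̄_m)² = 183.7350  ⇒  Var(R_m) = 183.7350 / 6 = 30.6225
β = Cov / Var(R_m) = 46.9558 / 30.6225 = 1.5334
E(R) = R_f + β × MRP = 3.83% + 1.5334 × 3.39% = 9.03%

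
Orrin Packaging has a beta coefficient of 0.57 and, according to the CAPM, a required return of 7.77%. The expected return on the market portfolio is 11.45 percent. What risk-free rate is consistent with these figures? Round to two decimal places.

E(R) = R_f + β(E(R_m) − R_f) = R_f(1 − β) + β·E(R_m)
7.77% = R_f × (1 − 0.57) + 0.57 × 11.45%
7.77% = R_f × 0.43 + 6.5265%
R_f = (7.77% − 6.5265%) / 0.43 = 2.89%

2.89%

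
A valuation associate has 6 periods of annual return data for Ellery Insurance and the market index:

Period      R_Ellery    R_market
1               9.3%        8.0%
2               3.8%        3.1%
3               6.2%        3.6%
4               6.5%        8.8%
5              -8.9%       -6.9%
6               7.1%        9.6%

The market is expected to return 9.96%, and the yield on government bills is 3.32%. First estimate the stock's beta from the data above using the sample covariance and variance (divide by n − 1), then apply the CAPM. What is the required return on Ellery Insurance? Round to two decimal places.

10.00%

Mean R_i = (9.3 + 3.8 + 6.2 + 6.5 − 8.9 + 7.1) / 6 = 4.0000%
Mean R_m = (8.0 + 3.1 + 3.6 + 8.8 − 6.9 + 9.6) / 6 = 4.3667%
Σ(R_i − R̄_i)(R_m − R̄_m) = 190.4700  ⇒  Cov = 190.4700 / 5 = 38.0940
Σ(R_m − R̄_m)² = 189.3733  ⇒  Var(R_m) = 189.3733 / 5 = 37.8747
β = Cov / Var(R_m) = 38.0940 / 37.8747 = 1.0058
MRP = 9.96% − 3.32% = 6.64%
E(R) = R_f + β × MRP = 3.32% + 1.0058 × 6.64% = 10.00%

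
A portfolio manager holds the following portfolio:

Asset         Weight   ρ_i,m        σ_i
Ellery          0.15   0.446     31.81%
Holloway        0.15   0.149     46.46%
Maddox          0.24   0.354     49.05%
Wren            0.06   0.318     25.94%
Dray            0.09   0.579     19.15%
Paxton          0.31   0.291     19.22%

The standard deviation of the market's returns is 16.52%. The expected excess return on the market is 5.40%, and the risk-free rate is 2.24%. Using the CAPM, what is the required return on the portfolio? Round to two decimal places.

5.69%

β_Ellery = 0.446 × 31.81% / 16.52% = 0.8588
β_Holloway = 0.149 × 46.46% / 16.52% = 0.4190
β_Maddox = 0.354 × 49.05% / 16.52% = 1.0511
β_Wren = 0.318 × 25.94% / 16.52% = 0.4993
β_Dray = 0.579 × 19.15% / 16.52% = 0.6712
β_Paxton = 0.291 × 19.22% / 16.52% = 0.3386
β_P = Σ w_i β_i = 0.15×0.8588 + 0.15×0.4190 + 0.24×1.0511 + 0.06×0.4993 + 0.09×0.6712 + 0.31×0.3386 = 0.6393
E(R_P) = R_f + β_P × MRP = 2.24% + 0.6393 × 5.40% = 5.69%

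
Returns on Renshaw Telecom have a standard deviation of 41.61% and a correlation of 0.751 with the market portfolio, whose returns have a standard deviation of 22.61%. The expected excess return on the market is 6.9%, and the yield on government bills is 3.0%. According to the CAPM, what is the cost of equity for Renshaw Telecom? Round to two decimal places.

β = ρ × σ_i / σ_m = 0.751 × 41.61% / 22.61% = 1.3821
E(R) = 3.0% + 1.3821 × 6.9% = 12.54%

12.54%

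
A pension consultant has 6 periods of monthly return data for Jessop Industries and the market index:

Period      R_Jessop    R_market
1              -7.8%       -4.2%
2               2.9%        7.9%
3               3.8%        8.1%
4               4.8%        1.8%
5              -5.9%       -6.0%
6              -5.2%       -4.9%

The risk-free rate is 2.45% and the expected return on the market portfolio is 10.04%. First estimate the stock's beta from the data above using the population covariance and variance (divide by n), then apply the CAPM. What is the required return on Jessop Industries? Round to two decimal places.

Mean R_i = (-7.8 + 2.9 + 3.8 + 4.8 − 5.9 − 5.2) / 6 = -1.2333%
Mean R_m = (-4.2 + 7.9 + 8.1 + 1.8 − 6.0 − 4.9) / 6 = 0.4500%
Σ(R_i − R̄_i)(R_m − R̄_m) = 159.3000  ⇒  Cov = 159.3000 / 6 = 26.5500
Σ(R_m − R̄_m)² = 207.6950  ⇒  Var(R_m) = 207.6950 / 6 = 34.6158
β = Cov / Var(R_m) = 26.5500 / 34.6158 = 0.7670
MRP = 10.04% − 2.45% = 7.59%
E(R) = R_f + β × MRP = 2.45% + 0.7670 × 7.59% = 8.27%

8.27%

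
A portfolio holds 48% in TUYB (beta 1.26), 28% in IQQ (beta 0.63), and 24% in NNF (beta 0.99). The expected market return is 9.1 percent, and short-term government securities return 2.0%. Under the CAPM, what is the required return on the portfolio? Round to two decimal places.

β_P = Σ w_i β_i = 0.48×1.26 + 0.28×0.63 + 0.24×0.99 = 1.0188
MRP = 9.1% − 2.0% = 7.10%
E(R_P) = R_f + β_P × MRP = 2.0% + 1.0188 × 7.1% = 9.23%

9.23%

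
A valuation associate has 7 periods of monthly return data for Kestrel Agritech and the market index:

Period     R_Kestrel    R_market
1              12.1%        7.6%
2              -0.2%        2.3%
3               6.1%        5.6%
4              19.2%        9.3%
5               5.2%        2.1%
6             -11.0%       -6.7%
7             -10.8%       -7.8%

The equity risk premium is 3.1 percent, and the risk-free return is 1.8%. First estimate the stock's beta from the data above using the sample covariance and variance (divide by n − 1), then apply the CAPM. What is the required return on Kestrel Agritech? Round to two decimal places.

Mean R_i = (12.1 − 0.2 + 6.1 + 19.2 + 5.2 − 11.0 − 10.8) / 7 = 2.9429%
Mean R_m = (7.6 + 2.3 + 5.6 + 9.3 + 2.1 − 6.7 − 7.8) / 7 = 1.7714%
Σ(R_i − R̄_i)(R_m − R̄_m) = 436.5886  ⇒  Cov = 436.5886 / 6 = 72.7648
Σ(R_m − R̄_m)² = 269.0743  ⇒  Var(R_m) = 269.0743 / 6 = 44.8457
β = Cov / Var(R_m) = 72.7648 / 44.8457 = 1.6226
E(R) = R_f + β × MRP = 1.8% + 1.6226 × 3.1% = 6.83%

6.83%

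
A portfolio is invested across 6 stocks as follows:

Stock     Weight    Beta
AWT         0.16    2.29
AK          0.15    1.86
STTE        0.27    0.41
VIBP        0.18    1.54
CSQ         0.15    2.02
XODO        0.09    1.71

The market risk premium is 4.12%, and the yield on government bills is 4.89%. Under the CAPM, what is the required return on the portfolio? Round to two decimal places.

β_P = Σ w_i β_i = 0.16×2.29 + 0.15×1.86 + 0.27×0.41 + 0.18×1.54 + 0.15×2.02 + 0.09×1.71 = 1.4902
E(R_P) = R_f + β_P × MRP = 4.89% + 1.4902 × 4.12% = 11.03%

11.03%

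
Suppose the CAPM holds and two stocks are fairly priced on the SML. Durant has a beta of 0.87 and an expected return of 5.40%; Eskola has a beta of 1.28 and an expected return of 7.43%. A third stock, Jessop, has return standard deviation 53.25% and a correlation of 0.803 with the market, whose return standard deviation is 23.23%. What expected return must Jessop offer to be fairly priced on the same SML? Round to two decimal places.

MRP = (7.43% − 5.40%) / (1.28 − 0.87) = 4.9512%
R_f = 5.40% − 0.87 × 4.9512% = 1.0925%
β_Jessop = ρ·σ_i/σ_m = 0.803 × 53.25 / 23.23 = 1.8407
E(R_Jessop) = R_f + β × MRP = 1.0925% + 1.8407 × 4.9512% = 10.21%

10.21%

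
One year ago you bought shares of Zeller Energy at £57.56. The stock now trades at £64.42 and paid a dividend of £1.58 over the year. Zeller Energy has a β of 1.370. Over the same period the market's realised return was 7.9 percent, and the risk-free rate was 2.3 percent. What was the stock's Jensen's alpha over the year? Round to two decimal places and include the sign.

+4.69%

Realised HPR = (P1 + D1 − P0) / P0 = (64.42 + 1.58 − 57.56) / 57.56 = 8.44 / 57.56 = 14.6630%
MRP = 7.9% − 2.3% = 5.60%
CAPM required = R_f + β·MRP = 2.3% + 1.370 × 5.6% = 9.9720%
α = realised − required = 14.6630% − 9.9720% = +4.69%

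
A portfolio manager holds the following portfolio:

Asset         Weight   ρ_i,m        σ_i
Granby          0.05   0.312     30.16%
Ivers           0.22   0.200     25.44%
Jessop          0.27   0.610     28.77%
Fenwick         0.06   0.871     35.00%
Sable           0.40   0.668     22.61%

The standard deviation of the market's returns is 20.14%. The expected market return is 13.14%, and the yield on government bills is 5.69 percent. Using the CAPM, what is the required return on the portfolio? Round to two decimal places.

β_Granby = 0.312 × 30.16% / 20.14% = 0.4672
β_Ivers = 0.200 × 25.44% / 20.14% = 0.2526
β_Jessop = 0.610 × 28.77% / 20.14% = 0.8714
β_Fenwick = 0.871 × 35.00% / 20.14% = 1.5137
β_Sable = 0.668 × 22.61% / 20.14% = 0.7499
β_P = Σ w_i β_i = 0.05×0.4672 + 0.22×0.2526 + 0.27×0.8714 + 0.06×1.5137 + 0.40×0.7499 = 0.7050
MRP = 13.14% − 5.69% = 7.45%
E(R_P) = R_f + β_P × MRP = 5.69% + 0.7050 × 7.45% = 10.94%

10.94%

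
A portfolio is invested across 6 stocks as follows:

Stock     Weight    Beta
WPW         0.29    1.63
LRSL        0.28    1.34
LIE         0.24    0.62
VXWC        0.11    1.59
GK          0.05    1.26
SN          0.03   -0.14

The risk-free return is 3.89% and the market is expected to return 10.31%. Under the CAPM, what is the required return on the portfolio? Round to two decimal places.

β_P = Σ w_i β_i = 0.29×1.63 + 0.28×1.34 + 0.24×0.62 + 0.11×1.59 + 0.05×1.26 + 0.03×-0.14 = 1.2304
MRP = 10.31% − 3.89% = 6.42%
E(R_P) = R_f + β_P × MRP = 3.89% + 1.2304 × 6.42% = 11.79%

11.79%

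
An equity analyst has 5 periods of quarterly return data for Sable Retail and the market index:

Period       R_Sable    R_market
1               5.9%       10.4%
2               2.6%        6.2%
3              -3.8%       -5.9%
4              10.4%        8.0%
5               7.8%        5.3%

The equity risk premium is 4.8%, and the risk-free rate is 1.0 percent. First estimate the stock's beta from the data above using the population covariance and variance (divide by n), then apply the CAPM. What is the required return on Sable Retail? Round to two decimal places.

Mean R_i = (5.9 + 2.6 − 3.8 + 10.4 + 7.8) / 5 = 4.5800%
Mean R_m = (10.4 + 6.2 − 5.9 + 8.0 + 5.3) / 5 = 4.8000%
Σ(R_i − R̄_i)(R_m − R̄_m) = 114.5200  ⇒  Cov = 114.5200 / 5 = 22.9040
Σ(R_m − R̄_m)² = 158.3000  ⇒  Var(R_m) = 158.3000 / 5 = 31.6600
β = Cov / Var(R_m) = 22.9040 / 31.6600 = 0.7234
E(R) = R_f + β × MRP = 1.0% + 0.7234 × 4.8% = 4.47%

4.47%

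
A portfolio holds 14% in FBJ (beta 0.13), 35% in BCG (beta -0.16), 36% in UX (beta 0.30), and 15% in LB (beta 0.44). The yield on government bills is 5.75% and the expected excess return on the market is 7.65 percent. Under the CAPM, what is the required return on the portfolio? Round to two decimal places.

6.79%

β_P = Σ w_i β_i = 0.14×0.13 + 0.35×-0.16 + 0.36×0.30 + 0.15×0.44 = 0.1362
E(R_P) = R_f + β_P × MRP = 5.75% + 0.1362 × 7.65% = 6.79%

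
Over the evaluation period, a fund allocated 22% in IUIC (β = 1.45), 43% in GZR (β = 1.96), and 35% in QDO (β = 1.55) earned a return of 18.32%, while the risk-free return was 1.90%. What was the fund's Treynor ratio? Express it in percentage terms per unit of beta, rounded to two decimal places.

β_P = 0.22×1.45 + 0.43×1.96 + 0.35×1.55 = 1.7043
Treynor = (R_P − R_f) / β_P = (18.32% − 1.90%) / 1.7043 = 16.42% / 1.7043 = 9.63%

9.63%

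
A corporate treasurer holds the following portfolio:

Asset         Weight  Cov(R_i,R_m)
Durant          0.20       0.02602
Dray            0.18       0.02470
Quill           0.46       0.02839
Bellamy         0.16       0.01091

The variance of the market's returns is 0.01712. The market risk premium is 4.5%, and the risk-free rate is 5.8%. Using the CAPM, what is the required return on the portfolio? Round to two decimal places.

β_Durant = 0.02602 / 0.01712 = 1.5199
β_Dray = 0.02470 / 0.01712 = 1.4428
β_Quill = 0.02839 / 0.01712 = 1.6583
β_Bellamy = 0.01091 / 0.01712 = 0.6373
β_P = Σ w_i β_i = 0.20×1.5199 + 0.18×1.4428 + 0.46×1.6583 + 0.16×0.6373 = 1.4285
E(R_P) = R_f + β_P × MRP = 5.8% + 1.4285 × 4.5% = 12.23%

12.23%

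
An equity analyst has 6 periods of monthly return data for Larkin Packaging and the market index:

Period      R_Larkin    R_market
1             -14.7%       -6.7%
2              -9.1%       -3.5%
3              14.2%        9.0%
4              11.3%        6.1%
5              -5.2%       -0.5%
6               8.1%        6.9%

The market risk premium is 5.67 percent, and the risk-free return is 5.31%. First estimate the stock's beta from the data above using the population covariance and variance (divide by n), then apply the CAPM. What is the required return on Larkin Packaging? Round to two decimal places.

Mean R_i = (-14.7 − 9.1 + 14.2 + 11.3 − 5.2 + 8.1) / 6 = 0.7667%
Mean R_m = (-6.7 − 3.5 + 9.0 + 6.1 − 0.5 + 6.9) / 6 = 1.8833%
Σ(R_i − R̄_i)(R_m − R̄_m) = 376.8967  ⇒  Cov = 376.8967 / 6 = 62.8161
Σ(R_m − R̄_m)² = 201.9283  ⇒  Var(R_m) = 201.9283 / 6 = 33.6547
β = Cov / Var(R_m) = 62.8161 / 33.6547 = 1.8665
E(R) = R_f + β × MRP = 5.31% + 1.8665 × 5.67% = 15.89%

15.89%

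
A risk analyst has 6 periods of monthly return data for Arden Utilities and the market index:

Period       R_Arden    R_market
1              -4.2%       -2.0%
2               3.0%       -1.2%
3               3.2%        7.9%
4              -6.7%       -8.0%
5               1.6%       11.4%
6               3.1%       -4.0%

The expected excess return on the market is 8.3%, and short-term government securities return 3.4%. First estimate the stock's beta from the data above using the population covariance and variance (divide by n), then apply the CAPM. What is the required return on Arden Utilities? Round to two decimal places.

6.10%

Mean R_i = (-4.2 + 3.0 + 3.2 − 6.7 + 1.6 + 3.1) / 6 = 0.0000%
Mean R_m = (-2.0 − 1.2 + 7.9 − 8.0 + 11.4 − 4.0) / 6 = 0.6833%
Σ(R_i − R̄_i)(R_m − R̄_m) = 89.5200  ⇒  Cov = 89.5200 / 6 = 14.9200
Σ(R_m − R̄_m)² = 275.0083  ⇒  Var(R_m) = 275.0083 / 6 = 45.8347
β = Cov / Var(R_m) = 14.9200 / 45.8347 = 0.3255
E(R) = R_f + β × MRP = 3.4% + 0.3255 × 8.3% = 6.10%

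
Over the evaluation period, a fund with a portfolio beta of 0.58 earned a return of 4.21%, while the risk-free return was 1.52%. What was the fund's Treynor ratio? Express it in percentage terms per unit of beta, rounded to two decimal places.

Treynor = (R_P − R_f) / β_P = (4.21% − 1.52%) / 0.5800 = 2.69% / 0.5800 = 4.64%

4.64%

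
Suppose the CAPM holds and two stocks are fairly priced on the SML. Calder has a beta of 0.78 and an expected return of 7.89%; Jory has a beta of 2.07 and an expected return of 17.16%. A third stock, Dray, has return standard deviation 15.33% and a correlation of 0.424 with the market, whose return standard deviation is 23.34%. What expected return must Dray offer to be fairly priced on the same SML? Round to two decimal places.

4.29%

MRP = (17.16% − 7.89%) / (2.07 − 0.78) = 7.1860%
R_f = 7.89% − 0.78 × 7.1860% = 2.2849%
β_Dray = ρ·σ_i/σ_m = 0.424 × 15.33 / 23.34 = 0.2785
E(R_Dray) = R_f + β × MRP = 2.2849% + 0.2785 × 7.1860% = 4.29%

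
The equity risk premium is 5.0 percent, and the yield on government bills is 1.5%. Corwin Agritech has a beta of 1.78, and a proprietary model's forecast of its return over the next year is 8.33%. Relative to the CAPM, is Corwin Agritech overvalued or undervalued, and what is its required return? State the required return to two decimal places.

Overvalued; required return 10.40%

Required return = R_f + β·MRP = 1.5% + 1.78 × 5.0% = 10.40%
Forecast 8.33% < required 10.40% → the stock plots below the SML → overvalued.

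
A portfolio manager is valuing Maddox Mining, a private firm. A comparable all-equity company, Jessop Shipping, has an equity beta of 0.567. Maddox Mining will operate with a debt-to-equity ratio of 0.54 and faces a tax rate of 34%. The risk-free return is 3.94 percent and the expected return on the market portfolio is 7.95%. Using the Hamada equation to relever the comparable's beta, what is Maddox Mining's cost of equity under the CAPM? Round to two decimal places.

7.02%

β_L = β_U × [1 + (1 − t)(D/E)] = 0.567 × [1 + (1 − 0.34) × 0.54]
    = 0.567 × [1 + 0.66 × 0.54] = 0.567 × 1.3564 = 0.7691
MRP = 7.95% − 3.94% = 4.01%
E(R) = R_f + β_L × MRP = 3.94% + 0.7691 × 4.01% = 7.02%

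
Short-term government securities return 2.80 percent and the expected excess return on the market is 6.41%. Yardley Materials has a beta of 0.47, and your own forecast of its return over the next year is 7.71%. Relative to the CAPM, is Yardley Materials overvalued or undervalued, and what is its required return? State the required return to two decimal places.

Required return = R_f + β·MRP = 2.80% + 0.47 × 6.41% = 5.81%
Forecast 7.71% > required 5.81% → the stock plots above the SML → undervalued.

Undervalued; required return 5.81%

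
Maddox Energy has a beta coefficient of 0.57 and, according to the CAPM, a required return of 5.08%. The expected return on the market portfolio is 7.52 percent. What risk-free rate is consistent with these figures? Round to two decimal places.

E(R) = R_f + β(E(R_m) − R_f) = R_f(1 − β) + β·E(R_m)
5.08% = R_f × (1 − 0.57) + 0.57 × 7.52%
5.08% = R_f × 0.43 + 4.2864%
R_f = (5.08% − 4.2864%) / 0.43 = 1.85%

1.85%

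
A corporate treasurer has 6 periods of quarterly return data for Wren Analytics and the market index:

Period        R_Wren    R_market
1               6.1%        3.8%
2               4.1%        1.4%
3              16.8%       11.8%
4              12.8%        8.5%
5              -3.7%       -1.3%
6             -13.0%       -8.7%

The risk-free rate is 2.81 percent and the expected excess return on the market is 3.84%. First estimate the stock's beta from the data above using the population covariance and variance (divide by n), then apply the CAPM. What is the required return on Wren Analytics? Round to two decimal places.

8.52%

Mean R_i = (6.1 + 4.1 + 16.8 + 12.8 − 3.7 − 13.0) / 6 = 3.8500%
Mean R_m = (3.8 + 1.4 + 11.8 + 8.5 − 1.3 − 8.7) / 6 = 2.5833%
Σ(R_i − R̄_i)(R_m − R̄_m) = 394.1950  ⇒  Cov = 394.1950 / 6 = 65.6992
Σ(R_m − R̄_m)² = 265.2283  ⇒  Var(R_m) = 265.2283 / 6 = 44.2047
β = Cov / Var(R_m) = 65.6992 / 44.2047 = 1.4862
E(R) = R_f + β × MRP = 2.81% + 1.4862 × 3.84% = 8.52%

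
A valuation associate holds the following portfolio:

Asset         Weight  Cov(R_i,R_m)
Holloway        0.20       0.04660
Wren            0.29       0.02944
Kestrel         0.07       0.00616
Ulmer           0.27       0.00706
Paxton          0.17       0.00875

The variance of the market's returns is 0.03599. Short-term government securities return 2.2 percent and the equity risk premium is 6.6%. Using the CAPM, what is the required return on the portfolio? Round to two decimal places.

6.18%

β_Holloway = 0.04660 / 0.03599 = 1.2948
β_Wren = 0.02944 / 0.03599 = 0.8180
β_Kestrel = 0.00616 / 0.03599 = 0.1712
β_Ulmer = 0.00706 / 0.03599 = 0.1962
β_Paxton = 0.00875 / 0.03599 = 0.2431
β_P = Σ w_i β_i = 0.20×1.2948 + 0.29×0.8180 + 0.07×0.1712 + 0.27×0.1962 + 0.17×0.2431 = 0.6025
E(R_P) = R_f + β_P × MRP = 2.2% + 0.6025 × 6.6% = 6.18%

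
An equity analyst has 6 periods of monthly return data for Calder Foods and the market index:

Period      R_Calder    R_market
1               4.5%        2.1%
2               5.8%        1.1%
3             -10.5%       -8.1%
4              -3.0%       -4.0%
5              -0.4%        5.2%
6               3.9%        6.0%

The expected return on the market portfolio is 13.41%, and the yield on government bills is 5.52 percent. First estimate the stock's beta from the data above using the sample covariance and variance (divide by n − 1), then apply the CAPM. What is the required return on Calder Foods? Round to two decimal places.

Mean R_i = (4.5 + 5.8 − 10.5 − 3.0 − 0.4 + 3.9) / 6 = 0.0500%
Mean R_m = (2.1 + 1.1 − 8.1 − 4.0 + 5.2 + 6.0) / 6 = 0.3833%
Σ(R_i − R̄_i)(R_m − R̄_m) = 134.0850  ⇒  Cov = 134.0850 / 5 = 26.8170
Σ(R_m − R̄_m)² = 149.3883  ⇒  Var(R_m) = 149.3883 / 5 = 29.8777
β = Cov / Var(R_m) = 26.8170 / 29.8777 = 0.8976
MRP = 13.41% − 5.52% = 7.89%
E(R) = R_f + β × MRP = 5.52% + 0.8976 × 7.89% = 12.60%

12.60%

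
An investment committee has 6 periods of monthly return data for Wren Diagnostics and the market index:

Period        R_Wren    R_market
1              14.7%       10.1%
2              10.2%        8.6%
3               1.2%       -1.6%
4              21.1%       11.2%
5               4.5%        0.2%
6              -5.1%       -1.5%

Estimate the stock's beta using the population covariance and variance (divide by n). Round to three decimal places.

1.458

Mean R_i = (14.7 + 10.2 + 1.2 + 21.1 + 4.5 − 5.1) / 6 = 7.7667%
Mean R_m = (10.1 + 8.6 − 1.6 + 11.2 + 0.2 − 1.5) / 6 = 4.5000%
Σ(R_i − R̄_i)(R_m − R̄_m) = 269.4400  ⇒  Cov = 269.4400 / 6 = 44.9067
Σ(R_m − R̄_m)² = 184.7600  ⇒  Var(R_m) = 184.7600 / 6 = 30.7933
β = Cov / Var(R_m) = 44.9067 / 30.7933 = 1.4583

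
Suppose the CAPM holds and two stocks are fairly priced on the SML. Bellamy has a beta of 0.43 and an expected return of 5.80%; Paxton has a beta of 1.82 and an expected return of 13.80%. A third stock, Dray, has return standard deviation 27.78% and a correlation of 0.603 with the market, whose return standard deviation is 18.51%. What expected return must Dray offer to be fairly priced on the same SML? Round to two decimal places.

MRP = (13.80% − 5.80%) / (1.82 − 0.43) = 5.7554%
R_f = 5.80% − 0.43 × 5.7554% = 3.3252%
β_Dray = ρ·σ_i/σ_m = 0.603 × 27.78 / 18.51 = 0.9050
E(R_Dray) = R_f + β × MRP = 3.3252% + 0.9050 × 5.7554% = 8.53%

8.53%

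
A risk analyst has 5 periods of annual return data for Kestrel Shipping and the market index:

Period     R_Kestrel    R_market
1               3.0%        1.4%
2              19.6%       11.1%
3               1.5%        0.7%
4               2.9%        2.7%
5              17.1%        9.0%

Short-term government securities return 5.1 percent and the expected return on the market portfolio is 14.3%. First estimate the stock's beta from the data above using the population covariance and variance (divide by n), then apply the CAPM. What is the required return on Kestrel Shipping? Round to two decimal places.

Mean R_i = (3.0 + 19.6 + 1.5 + 2.9 + 17.1) / 5 = 8.8200%
Mean R_m = (1.4 + 11.1 + 0.7 + 2.7 + 9.0) / 5 = 4.9800%
Σ(R_i − R̄_i)(R_m − R̄_m) = 164.9220  ⇒  Cov = 164.9220 / 5 = 32.9844
Σ(R_m − R̄_m)² = 89.9480  ⇒  Var(R_m) = 89.9480 / 5 = 17.9896
β = Cov / Var(R_m) = 32.9844 / 17.9896 = 1.8335
MRP = 14.3% − 5.1% = 9.20%
E(R) = R_f + β × MRP = 5.1% + 1.8335 × 9.2% = 21.97%

21.97%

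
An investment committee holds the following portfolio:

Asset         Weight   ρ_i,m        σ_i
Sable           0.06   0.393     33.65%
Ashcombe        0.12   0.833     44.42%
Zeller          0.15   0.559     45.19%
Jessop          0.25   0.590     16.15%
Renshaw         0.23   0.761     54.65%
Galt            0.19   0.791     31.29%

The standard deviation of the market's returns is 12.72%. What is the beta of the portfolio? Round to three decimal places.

2.018

β_Sable = 0.393 × 33.65% / 12.72% = 1.0397
β_Ashcombe = 0.833 × 44.42% / 12.72% = 2.9090
β_Zeller = 0.559 × 45.19% / 12.72% = 1.9859
β_Jessop = 0.590 × 16.15% / 12.72% = 0.7491
β_Renshaw = 0.761 × 54.65% / 12.72% = 3.2695
β_Galt = 0.791 × 31.29% / 12.72% = 1.9458
β_P = Σ w_i β_i = 0.06×1.0397 + 0.12×2.9090 + 0.15×1.9859 + 0.25×0.7491 + 0.23×3.2695 + 0.19×1.9458 = 2.0183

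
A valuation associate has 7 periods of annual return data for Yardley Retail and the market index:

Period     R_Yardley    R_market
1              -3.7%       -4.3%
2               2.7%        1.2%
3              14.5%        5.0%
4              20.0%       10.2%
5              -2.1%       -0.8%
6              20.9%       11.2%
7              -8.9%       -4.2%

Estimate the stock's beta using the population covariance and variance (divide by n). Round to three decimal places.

1.860

Mean R_i = (-3.7 + 2.7 + 14.5 + 20.0 − 2.1 + 20.9 − 8.9) / 7 = 6.2000%
Mean R_m = (-4.3 + 1.2 + 5.0 + 10.2 − 0.8 + 11.2 − 4.2) / 7 = 2.6143%
Σ(R_i − R̄_i)(R_m − R̄_m) = 455.3300  ⇒  Cov = 455.3300 / 7 = 65.0471
Σ(R_m − R̄_m)² = 244.8486  ⇒  Var(R_m) = 244.8486 / 7 = 34.9784
β = Cov / Var(R_m) = 65.0471 / 34.9784 = 1.8596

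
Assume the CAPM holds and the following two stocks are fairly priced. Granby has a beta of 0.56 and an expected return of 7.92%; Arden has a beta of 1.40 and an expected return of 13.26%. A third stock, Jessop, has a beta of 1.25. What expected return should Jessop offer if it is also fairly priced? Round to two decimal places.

12.31%

MRP (SML slope) = (13.26% − 7.92%) / (1.40 − 0.56) = 5.34% / 0.84 = 6.3571%
R_f (intercept) = 7.92% − 0.56 × 6.3571% = 4.3600%
E(R_Jessop) = R_f + β × MRP = 4.3600% + 1.25 × 6.3571% = 12.31%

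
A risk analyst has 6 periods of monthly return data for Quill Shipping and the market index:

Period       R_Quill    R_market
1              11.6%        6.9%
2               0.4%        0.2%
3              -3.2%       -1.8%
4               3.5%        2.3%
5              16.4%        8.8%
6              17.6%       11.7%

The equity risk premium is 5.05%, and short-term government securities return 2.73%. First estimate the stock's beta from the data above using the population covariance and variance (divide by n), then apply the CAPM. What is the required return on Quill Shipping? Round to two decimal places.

Mean R_i = (11.6 + 0.4 − 3.2 + 3.5 + 16.4 + 17.6) / 6 = 7.7167%
Mean R_m = (6.9 + 0.2 − 1.8 + 2.3 + 8.8 + 11.7) / 6 = 4.6833%
Σ(R_i − R̄_i)(R_m − R̄_m) = 227.3317  ⇒  Cov = 227.3317 / 6 = 37.8886
Σ(R_m − R̄_m)² = 138.9083  ⇒  Var(R_m) = 138.9083 / 6 = 23.1514
β = Cov / Var(R_m) = 37.8886 / 23.1514 = 1.6366
E(R) = R_f + β × MRP = 2.73% + 1.6366 × 5.05% = 10.99%

10.99%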